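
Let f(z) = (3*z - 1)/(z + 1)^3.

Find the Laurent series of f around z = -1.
-4/(z + 1)^3 + 3/(z + 1)^2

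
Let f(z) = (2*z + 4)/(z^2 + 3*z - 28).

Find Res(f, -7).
10/11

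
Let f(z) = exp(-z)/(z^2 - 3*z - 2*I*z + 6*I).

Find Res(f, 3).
Write f(z) = P(z)/Q(z) with P(z) = exp(-z) and Q(z) = z^2 - 3*z - 2*I*z + 6*I.
The denominator factors as Q(z) = (z - 3)*(z - 2*I), so z = 3 is a simple zero of Q and P is analytic there; z = 3 is therefore a simple pole and
  Res(f, z₀) = P(z₀)/Q'(z₀).

Q'(z) = 2*z - 3 - 2*I, so Q'(3) = 3 - 2*I.
P(3) = exp(-3).

Res(f, 3) = (exp(-3))/(3 - 2*I) = (3/13 + 2*I/13)*exp(-3)

Final answer: (3/13 + 2*I/13)*exp(-3)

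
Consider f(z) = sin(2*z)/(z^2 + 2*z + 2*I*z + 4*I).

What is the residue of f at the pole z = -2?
Write f(z) = P(z)/Q(z) with P(z) = sin(2*z) and Q(z) = z^2 + 2*z + 2*I*z + 4*I.
The denominator factors as Q(z) = (z + 2*I)*(z + 2), so z = -2 is a simple zero of Q and P is analytic there; z = -2 is therefore a simple pole and
  Res(f, z₀) = P(z₀)/Q'(z₀).

Q'(z) = 2*z + 2 + 2*I, so Q'(-2) = -2 + 2*I.
P(-2) = -sin(4).

Res(f, -2) = (-sin(4))/(-2 + 2*I) = (1/4 + I/4)*sin(4)

Final answer: (1/4 + I/4)*sin(4)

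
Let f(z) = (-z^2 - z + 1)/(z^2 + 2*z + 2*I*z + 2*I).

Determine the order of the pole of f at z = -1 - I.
Factor the denominator:
  z^2 + 2*z + 2*I*z + 2*I = (z + 1 + I)^2

The numerator P(z) = -z^2 - z + 1 has P(-1 - I) = 2 - I ≠ 0, so no factor of (z + 1 + I) cancels.
Near z = -1 - I we can therefore write f(z) = g(z)/(z + 1 + I)^2 with g analytic at -1 - I and g(-1 - I) ≠ 0 (g is just the numerator).

Hence z = -1 - I is a pole of order 2.

Final answer: 2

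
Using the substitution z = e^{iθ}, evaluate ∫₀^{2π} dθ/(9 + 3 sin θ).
Call the integral J. The integrand is 2π-periodic and we integrate over a full period, so shifting θ does not change the value (θ → θ + π/2 turns sin θ into cos θ). Hence
  J = ∫₀^{2π} dθ/(9 + 3 cos θ).
Put z = e^{iθ}: then cos θ = (z + 1/z)/2, dθ = dz/(iz), and z runs once counterclockwise around |z| = 1:
  J = ∮_{|z|=1} 1/(9 + 3*(z + 1/z)/2) · dz/(iz) = (2/i) ∮_{|z|=1} dz/(3*z^2 + 18*z + 3).
The roots of 3*z^2 + 18*z + 3 are z = (-9 ± sqrt(9^2 - 3^2))/3, with sqrt(72) = 6*sqrt(2); their product is 1, so only z₊ = -3 + 2*sqrt(2) lies inside the unit circle (z₋ = -3 - 2*sqrt(2) lies outside).
z₊ is a simple zero of q(z) = 3*z^2 + 18*z + 3, so Res(1/q, z₊) = 1/q'(z₊) with q'(z) = 6*z + 18; and q'(z₊) = 3*(z₊ - z₋) = 12*sqrt(2).
Therefore J = (2/i) · 2πi · 1/(12*sqrt(2)) = 2*pi/(6*sqrt(2)) = sqrt(2)*pi/6

Final answer: sqrt(2)*pi/6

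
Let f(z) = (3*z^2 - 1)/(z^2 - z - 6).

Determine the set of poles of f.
The singularities of f are the zeros of the denominator. Factoring,
  z^2 - z - 6 = (z - 3)*(z + 2)
so the candidates are z = 3, z = -2.

Check the numerator P(z) = 3*z^2 - 1 at each one:
  P(3) = 26 ≠ 0, so z = 3 is a (simple) pole.
  P(-2) = 11 ≠ 0, so z = -2 is a (simple) pole.

Poles of f: {-2, 3}

Final answer: {-2, 3}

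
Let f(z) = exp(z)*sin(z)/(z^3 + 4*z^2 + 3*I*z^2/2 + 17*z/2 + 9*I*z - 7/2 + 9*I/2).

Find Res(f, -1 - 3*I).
Write f(z) = P(z)/Q(z) with P(z) = exp(z)*sin(z) and Q(z) = z^3 + 4*z^2 + 3*I*z^2/2 + 17*z/2 + 9*I*z - 7/2 + 9*I/2.
The denominator factors as Q(z) = (z + 1 + 3*I)*(z + I/2)*(z + 3 - 2*I), so z = -1 - 3*I is a simple zero of Q and P is analytic there; z = -1 - 3*I is therefore a simple pole and
  Res(f, z₀) = P(z₀)/Q'(z₀).

Q'(z) = 3*z^2 + 8*z + 3*I*z + 17/2 + 9*I, so Q'(-1 - 3*I) = -29/2.
P(-1 - 3*I) = -exp(-1 - 3*I)*sin(1 + 3*I).

Res(f, -1 - 3*I) = (-exp(-1 - 3*I)*sin(1 + 3*I))/(-29/2) = 2*exp(-1 - 3*I)*sin(1 + 3*I)/29

Final answer: 2*exp(-1 - 3*I)*sin(1 + 3*I)/29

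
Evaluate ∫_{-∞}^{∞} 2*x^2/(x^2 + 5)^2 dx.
sqrt(5)*pi/5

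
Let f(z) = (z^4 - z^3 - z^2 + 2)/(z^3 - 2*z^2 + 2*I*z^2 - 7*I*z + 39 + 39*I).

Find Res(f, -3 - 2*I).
-147/370 + 1733*I/370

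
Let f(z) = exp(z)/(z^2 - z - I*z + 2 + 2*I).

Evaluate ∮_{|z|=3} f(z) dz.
By the residue theorem, ∮_C f(z) dz = 2πi · (sum of the residues of f at the poles inside |z| = 3).

The denominator factors as (z - 2*I)*(z - 1 + I), so the singularities of f are simple poles at z = 2*I, z = 1 - I.
  |2*I|² = 4 < 9 = 3², so this pole is inside the contour.
  |1 - I|² = 2 < 9 = 3², so this pole is inside the contour.

With P(z) = exp(z) and Q(z) = z^2 - z - I*z + 2 + 2*I, each pole is simple, so Res(f, z₀) = P(z₀)/Q'(z₀) with Q'(z) = 2*z - 1 - I.
  Res(f, 2*I) = P(2*I)/Q'(2*I) = (exp(2*I))/(-1 + 3*I) = (-1/10 - 3*I/10)*exp(2*I)
  Res(f, 1 - I) = P(1 - I)/Q'(1 - I) = (exp(1 - I))/(1 - 3*I) = (1/10 + 3*I/10)*exp(1 - I)

Sum of residues inside C: (-1/10 - 3*I/10)*exp(2*I) + (1/10 + 3*I/10)*exp(1 - I)
∮_C f(z) dz = 2πi · ((-1/10 - 3*I/10)*exp(2*I) + (1/10 + 3*I/10)*exp(1 - I)) = pi*(3/5 - I/5)*exp(2*I) + pi*(-3/5 + I/5)*exp(1 - I)

Final answer: pi*(3/5 - I/5)*exp(2*I) + pi*(-3/5 + I/5)*exp(1 - I)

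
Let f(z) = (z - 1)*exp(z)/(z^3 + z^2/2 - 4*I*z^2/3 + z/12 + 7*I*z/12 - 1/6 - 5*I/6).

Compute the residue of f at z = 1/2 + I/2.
(-24/377 + 114*I/377)*exp(1/2 + I/2)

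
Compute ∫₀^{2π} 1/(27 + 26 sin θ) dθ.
Call the integral J. The integrand is 2π-periodic and we integrate over a full period, so shifting θ does not change the value (θ → θ + π/2 turns sin θ into cos θ). Hence
  J = ∫₀^{2π} dθ/(27 + 26 cos θ).
Put z = e^{iθ}: then cos θ = (z + 1/z)/2, dθ = dz/(iz), and z runs once counterclockwise around |z| = 1:
  J = ∮_{|z|=1} 1/(27 + 26*(z + 1/z)/2) · dz/(iz) = (2/i) ∮_{|z|=1} dz/(26*z^2 + 54*z + 26).
The roots of 26*z^2 + 54*z + 26 are z = (-27 ± sqrt(27^2 - 26^2))/26, with sqrt(53) = sqrt(53); their product is 1, so only z₊ = -27/26 + sqrt(53)/26 lies inside the unit circle (z₋ = -27/26 - sqrt(53)/26 lies outside).
z₊ is a simple zero of q(z) = 26*z^2 + 54*z + 26, so Res(1/q, z₊) = 1/q'(z₊) with q'(z) = 52*z + 54; and q'(z₊) = 26*(z₊ - z₋) = 2*sqrt(53).
Therefore J = (2/i) · 2πi · 1/(2*sqrt(53)) = 2*pi/(sqrt(53)) = 2*sqrt(53)*pi/53

Final answer: 2*sqrt(53)*pi/53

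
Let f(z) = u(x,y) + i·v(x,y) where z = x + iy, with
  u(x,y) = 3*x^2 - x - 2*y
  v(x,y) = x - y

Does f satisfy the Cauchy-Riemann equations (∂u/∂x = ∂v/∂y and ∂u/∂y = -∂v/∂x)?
∂u/∂x = 6*x - 1
∂v/∂y = -1
∂u/∂y = -2
∂v/∂x = 1
∂u/∂x ≠ ∂v/∂y and ∂u/∂y ≠ -∂v/∂x; the Cauchy-Riemann equations are not satisfied, so f is not analytic.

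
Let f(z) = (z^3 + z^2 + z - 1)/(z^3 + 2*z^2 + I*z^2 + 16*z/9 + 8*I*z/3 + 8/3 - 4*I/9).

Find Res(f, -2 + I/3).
-3454/3145 - 2824*I/9435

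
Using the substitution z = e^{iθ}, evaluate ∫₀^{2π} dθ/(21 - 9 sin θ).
Call the integral J. The integrand is 2π-periodic and we integrate over a full period, so shifting θ does not change the value (θ → θ + π/2 turns sin θ into cos θ; θ → θ + π flips the sign of the trig term). Hence
  J = ∫₀^{2π} dθ/(21 + 9 cos θ).
Put z = e^{iθ}: then cos θ = (z + 1/z)/2, dθ = dz/(iz), and z runs once counterclockwise around |z| = 1:
  J = ∮_{|z|=1} 1/(21 + 9*(z + 1/z)/2) · dz/(iz) = (2/i) ∮_{|z|=1} dz/(9*z^2 + 42*z + 9).
The roots of 9*z^2 + 42*z + 9 are z = (-21 ± sqrt(21^2 - 9^2))/9, with sqrt(360) = 6*sqrt(10); their product is 1, so only z₊ = -7/3 + 2*sqrt(10)/3 lies inside the unit circle (z₋ = -7/3 - 2*sqrt(10)/3 lies outside).
z₊ is a simple zero of q(z) = 9*z^2 + 42*z + 9, so Res(1/q, z₊) = 1/q'(z₊) with q'(z) = 18*z + 42; and q'(z₊) = 9*(z₊ - z₋) = 12*sqrt(10).
Therefore J = (2/i) · 2πi · 1/(12*sqrt(10)) = 2*pi/(6*sqrt(10)) = sqrt(10)*pi/30

Final answer: sqrt(10)*pi/30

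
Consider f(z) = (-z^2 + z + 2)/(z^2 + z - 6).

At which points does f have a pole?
The singularities of f are the zeros of the denominator. Factoring,
  z^2 + z - 6 = (z + 3)*(z - 2)
so the candidates are z = -3, z = 2.

Check the numerator P(z) = -z^2 + z + 2 at each one:
  P(-3) = -10 ≠ 0, so z = -3 is a (simple) pole.
  P(2) = 0, so the factor (z - 2) cancels and z = 2 is only a removable singularity, not a pole.

Poles of f: {-3}

Final answer: {-3}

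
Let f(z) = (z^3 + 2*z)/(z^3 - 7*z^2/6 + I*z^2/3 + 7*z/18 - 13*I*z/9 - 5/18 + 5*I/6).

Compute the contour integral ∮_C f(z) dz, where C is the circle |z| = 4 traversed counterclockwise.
By the residue theorem, ∮_C f(z) dz = 2πi · (sum of the residues of f at the poles inside |z| = 4).

The denominator factors as (z - 1 - I/3)*(z - 2/3 - I/3)*(z + 1/2 + I), so the singularities of f are simple poles at z = 1 + I/3, z = 2/3 + I/3, z = -1/2 - I.
  |1 + I/3|² = 10/9 < 16 = 4², so this pole is inside the contour.
  |2/3 + I/3|² = 5/9 < 16 = 4², so this pole is inside the contour.
  |-1/2 - I|² = 5/4 < 16 = 4², so this pole is inside the contour.

With P(z) = z^3 + 2*z and Q(z) = z^3 - 7*z^2/6 + I*z^2/3 + 7*z/18 - 13*I*z/9 - 5/18 + 5*I/6, each pole is simple, so Res(f, z₀) = P(z₀)/Q'(z₀) with Q'(z) = 3*z^2 - 7*z/3 + 2*I*z/3 + 7/18 - 13*I/9.
  Res(f, 1 + I/3) = P(1 + I/3)/Q'(1 + I/3) = (8/3 + 44*I/27)/(1/2 + 4*I/9) = 400/87 - 24*I/29
  Res(f, 2/3 + I/3) = P(2/3 + I/3)/Q'(2/3 + I/3) = (38/27 + 29*I/27)/(-7/18 - 4*I/9) = -332/113 + 202*I/339
  Res(f, -1/2 - I) = P(-1/2 - I)/Q'(-1/2 - I) = (3/8 - 7*I/4)/(-1/36 + 32*I/9) = -3231/6554 - 333*I/3277

Sum of residues inside C: 7/6 - I/3
∮_C f(z) dz = 2πi · (7/6 - I/3) = pi*(2/3 + 7*I/3)

Final answer: pi*(2/3 + 7*I/3)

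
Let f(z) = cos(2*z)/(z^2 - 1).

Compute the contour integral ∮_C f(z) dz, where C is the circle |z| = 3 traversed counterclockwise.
By the residue theorem, ∮_C f(z) dz = 2πi · (sum of the residues of f at the poles inside |z| = 3).

The denominator factors as (z - 1)*(z + 1), so the singularities of f are simple poles at z = 1, z = -1.
  |1|² = 1 < 9 = 3², so this pole is inside the contour.
  |-1|² = 1 < 9 = 3², so this pole is inside the contour.

With P(z) = cos(2*z) and Q(z) = z^2 - 1, each pole is simple, so Res(f, z₀) = P(z₀)/Q'(z₀) with Q'(z) = 2*z.
  Res(f, 1) = P(1)/Q'(1) = (cos(2))/(2) = cos(2)/2
  Res(f, -1) = P(-1)/Q'(-1) = (cos(2))/(-2) = -cos(2)/2

Sum of residues inside C: 0
∮_C f(z) dz = 2πi · (0) = 0

Final answer: 0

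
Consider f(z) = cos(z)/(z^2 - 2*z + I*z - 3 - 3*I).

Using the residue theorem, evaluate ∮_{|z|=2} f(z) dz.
pi*(-2/17 - 8*I/17)*cos(1 + I)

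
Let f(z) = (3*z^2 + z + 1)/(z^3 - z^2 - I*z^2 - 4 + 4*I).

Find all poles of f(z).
The singularities of f are the zeros of the denominator. Factoring,
  z^3 - z^2 - I*z^2 - 4 + 4*I = (z + 1 + I)*(z - 2*I)*(z - 2)
so the candidates are z = -1 - I, z = 2*I, z = 2.

Check the numerator P(z) = 3*z^2 + z + 1 at each one:
  P(-1 - I) = 5*I ≠ 0, so z = -1 - I is a (simple) pole.
  P(2*I) = -11 + 2*I ≠ 0, so z = 2*I is a (simple) pole.
  P(2) = 15 ≠ 0, so z = 2 is a (simple) pole.

Poles of f: {-1 - I, 2*I, 2}

Final answer: {-1 - I, 2*I, 2}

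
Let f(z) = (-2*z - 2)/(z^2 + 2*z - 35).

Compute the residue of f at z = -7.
Write f(z) = P(z)/Q(z) with P(z) = -2*z - 2 and Q(z) = z^2 + 2*z - 35.
The denominator factors as Q(z) = (z + 7)*(z - 5), so z = -7 is a simple zero of Q and P is analytic there; z = -7 is therefore a simple pole and
  Res(f, z₀) = P(z₀)/Q'(z₀).

Q'(z) = 2*z + 2, so Q'(-7) = -12.
P(-7) = 12.

Res(f, -7) = (12)/(-12) = -1

Final answer: -1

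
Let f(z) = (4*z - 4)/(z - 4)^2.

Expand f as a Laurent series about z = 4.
Put w = z - (4), i.e. z = w + 4. The denominator is w^2, so it suffices to rewrite the numerator in powers of w.

P(z) = 4*z - 4
P(w + 4) = 12 + 4*w

Dividing each term by w^2:
  f = 12/w^2 + 4/w

Substituting back w = z - 4:
  f(z) = 12/(z - 4)^2 + 4/(z - 4)

The series is finite because the numerator is a polynomial; the negative powers form the principal part, and the coefficient of 1/(z - 4) gives Res(f, 4) = 4.

Final answer: 12/(z - 4)^2 + 4/(z - 4)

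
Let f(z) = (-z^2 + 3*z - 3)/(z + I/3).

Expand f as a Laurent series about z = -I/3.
Put w = z - (-I/3), i.e. z = w - I/3. The denominator is w, so it suffices to rewrite the numerator in powers of w.

P(z) = -z^2 + 3*z - 3
P(w - I/3) = -26/9 - I + (3 + 2*I/3)*w - w^2

Dividing each term by w:
  f = (-26/9 - I)/w + 3 + 2*I/3 - w

Substituting back w = z + I/3:
  f(z) = (-26/9 - I)/(z + I/3) + 3 + 2*I/3 - (z + I/3)

The series is finite because the numerator is a polynomial; the negative powers form the principal part, and the coefficient of 1/(z + I/3) gives Res(f, -I/3) = -26/9 - I.

Final answer: (-26/9 - I)/(z + I/3) + 3 + 2*I/3 - (z + I/3)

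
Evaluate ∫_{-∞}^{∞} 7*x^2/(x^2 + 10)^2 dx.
Let f(z) = 7*z^2/(z^2 + 10)^2. The denominator has no real zeros and deg Q - deg P = 2 ≥ 2, so the integral of f over the upper semicircle |z| = R tends to 0 as R → ∞. Closing the contour in the upper half-plane,
  ∫_{-∞}^{∞} f(x) dx = 2πi · Σ Res(f, z_k)  over the poles with Im z_k > 0.

Zeros of the denominator: z^2 + 10 = 0 gives z = ±sqrt(10)*I.
Upper half-plane: z = sqrt(10)*I (a pole of order 2).

Write f(z) = g(z)/(z - sqrt(10)*I)^2 with g(z) = 7*z^2/(z + sqrt(10)*I)^2. For a double pole, Res(f, z₀) = g'(z₀):
  g'(z) = 14*sqrt(10)*I*z/(z + sqrt(10)*I)^3
  Res(f, sqrt(10)*I) = g'(sqrt(10)*I) = -7*sqrt(10)*I/40

∫_{-∞}^{∞} f(x) dx = 2πi · (-7*sqrt(10)*I/40) = 7*sqrt(10)*pi/20

Final answer: 7*sqrt(10)*pi/20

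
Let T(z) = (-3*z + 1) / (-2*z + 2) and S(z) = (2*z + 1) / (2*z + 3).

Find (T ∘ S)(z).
-z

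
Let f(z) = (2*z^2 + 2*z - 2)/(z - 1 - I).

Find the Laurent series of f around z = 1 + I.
Put w = z - (1 + I), i.e. z = w + 1 + I. The denominator is w, so it suffices to rewrite the numerator in powers of w.

P(z) = 2*z^2 + 2*z - 2
P(w + 1 + I) = 6*I + (6 + 4*I)*w + 2*w^2

Dividing each term by w:
  f = 6*I/w + 6 + 4*I + 2*w

Substituting back w = z - 1 - I:
  f(z) = 6*I/(z - 1 - I) + 6 + 4*I + 2*(z - 1 - I)

The series is finite because the numerator is a polynomial; the negative powers form the principal part, and the coefficient of 1/(z - 1 - I) gives Res(f, 1 + I) = 6*I.

Final answer: 6*I/(z - 1 - I) + 6 + 4*I + 2*(z - 1 - I)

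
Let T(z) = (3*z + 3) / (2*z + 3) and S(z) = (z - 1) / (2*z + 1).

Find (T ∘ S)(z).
(T ∘ S)(z) = T(S(z)) = ((3)*S(z) + (3))/((2)*S(z) + (3)). Multiply numerator and denominator by 2*z + 1:
  numerator:   (3)*(z - 1) + (3)*(2*z + 1) = 9*z
  denominator: (2)*(z - 1) + (3)*(2*z + 1) = 8*z + 1
(T ∘ S)(z) = 9*z/(8*z + 1)

Final answer: 9*z/(8*z + 1)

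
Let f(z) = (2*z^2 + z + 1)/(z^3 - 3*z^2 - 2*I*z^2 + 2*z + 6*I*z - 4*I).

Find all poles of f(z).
The singularities of f are the zeros of the denominator. Factoring,
  z^3 - 3*z^2 - 2*I*z^2 + 2*z + 6*I*z - 4*I = (z - 2*I)*(z - 1)*(z - 2)
so the candidates are z = 2*I, z = 1, z = 2.

Check the numerator P(z) = 2*z^2 + z + 1 at each one:
  P(2*I) = -7 + 2*I ≠ 0, so z = 2*I is a (simple) pole.
  P(1) = 4 ≠ 0, so z = 1 is a (simple) pole.
  P(2) = 11 ≠ 0, so z = 2 is a (simple) pole.

Poles of f: {2*I, 1, 2}

Final answer: {2*I, 1, 2}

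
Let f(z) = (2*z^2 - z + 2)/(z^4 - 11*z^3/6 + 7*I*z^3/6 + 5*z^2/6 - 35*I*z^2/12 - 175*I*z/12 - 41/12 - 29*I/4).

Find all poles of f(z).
The singularities of f are the zeros of the denominator. Factoring,
  z^4 - 11*z^3/6 + 7*I*z^3/6 + 5*z^2/6 - 35*I*z^2/12 - 175*I*z/12 - 41/12 - 29*I/4 = (z - 1/2 + 3*I)*(z + 1 - I/2)*(z + 2/3 - I/3)*(z - 3 - I)
so the candidates are z = 1/2 - 3*I, z = -1 + I/2, z = -2/3 + I/3, z = 3 + I.

Check the numerator P(z) = 2*z^2 - z + 2 at each one:
  P(1/2 - 3*I) = -16 - 3*I ≠ 0, so z = 1/2 - 3*I is a (simple) pole.
  P(-1 + I/2) = 9/2 - 5*I/2 ≠ 0, so z = -1 + I/2 is a (simple) pole.
  P(-2/3 + I/3) = 10/3 - 11*I/9 ≠ 0, so z = -2/3 + I/3 is a (simple) pole.
  P(3 + I) = 15 + 11*I ≠ 0, so z = 3 + I is a (simple) pole.

Poles of f: {-1 + I/2, -2/3 + I/3, 1/2 - 3*I, 3 + I}

Final answer: {-1 + I/2, -2/3 + I/3, 1/2 - 3*I, 3 + I}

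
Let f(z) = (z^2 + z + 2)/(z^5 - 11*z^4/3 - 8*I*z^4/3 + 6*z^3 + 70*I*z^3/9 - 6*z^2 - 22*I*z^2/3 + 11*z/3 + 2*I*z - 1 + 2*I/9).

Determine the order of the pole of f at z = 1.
Factor the denominator:
  z^5 - 11*z^4/3 - 8*I*z^4/3 + 6*z^3 + 70*I*z^3/9 - 6*z^2 - 22*I*z^2/3 + 11*z/3 + 2*I*z - 1 + 2*I/9 = (z - 1)^3*(z + I/3)*(z - 2/3 - 3*I)

The numerator P(z) = z^2 + z + 2 has P(1) = 4 ≠ 0, so no factor of (z - 1) cancels.
Near z = 1 we can therefore write f(z) = g(z)/(z - 1)^3 with g analytic at 1 and g(1) ≠ 0 (g is the numerator divided by the remaining denominator factors).

Hence z = 1 is a pole of order 3.

Final answer: 3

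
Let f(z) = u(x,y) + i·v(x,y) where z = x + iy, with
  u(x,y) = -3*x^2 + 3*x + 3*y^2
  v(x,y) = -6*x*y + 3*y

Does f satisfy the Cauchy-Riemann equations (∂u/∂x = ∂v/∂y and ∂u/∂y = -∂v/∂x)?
∂u/∂x = 3 - 6*x
∂v/∂y = 3 - 6*x
∂u/∂y = 6*y
∂v/∂x = -6*y
∂u/∂x = ∂v/∂y and ∂u/∂y = -∂v/∂x hold identically; f is analytic.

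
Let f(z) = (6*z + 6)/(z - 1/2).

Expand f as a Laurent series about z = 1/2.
Put w = z - (1/2), i.e. z = w + 1/2. The denominator is w, so it suffices to rewrite the numerator in powers of w.

P(z) = 6*z + 6
P(w + 1/2) = 9 + 6*w

Dividing each term by w:
  f = 9/w + 6

Substituting back w = z - 1/2:
  f(z) = 9/(z - 1/2) + 6

The series is finite because the numerator is a polynomial; the negative powers form the principal part, and the coefficient of 1/(z - 1/2) gives Res(f, 1/2) = 9.

Final answer: 9/(z - 1/2) + 6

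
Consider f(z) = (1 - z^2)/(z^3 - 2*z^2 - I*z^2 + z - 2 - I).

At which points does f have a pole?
The singularities of f are the zeros of the denominator. Factoring,
  z^3 - 2*z^2 - I*z^2 + z - 2 - I = (z - I)*(z - 2 - I)*(z + I)
so the candidates are z = I, z = 2 + I, z = -I.

Check the numerator P(z) = 1 - z^2 at each one:
  P(I) = 2 ≠ 0, so z = I is a (simple) pole.
  P(2 + I) = -2 - 4*I ≠ 0, so z = 2 + I is a (simple) pole.
  P(-I) = 2 ≠ 0, so z = -I is a (simple) pole.

Poles of f: {-I, I, 2 + I}

Final answer: {-I, I, 2 + I}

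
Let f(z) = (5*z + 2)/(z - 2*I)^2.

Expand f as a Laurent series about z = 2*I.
Put w = z - (2*I), i.e. z = w + 2*I. The denominator is w^2, so it suffices to rewrite the numerator in powers of w.

P(z) = 5*z + 2
P(w + 2*I) = 2 + 10*I + 5*w

Dividing each term by w^2:
  f = (2 + 10*I)/w^2 + 5/w

Substituting back w = z - 2*I:
  f(z) = (2 + 10*I)/(z - 2*I)^2 + 5/(z - 2*I)

The series is finite because the numerator is a polynomial; the negative powers form the principal part, and the coefficient of 1/(z - 2*I) gives Res(f, 2*I) = 5.

Final answer: (2 + 10*I)/(z - 2*I)^2 + 5/(z - 2*I)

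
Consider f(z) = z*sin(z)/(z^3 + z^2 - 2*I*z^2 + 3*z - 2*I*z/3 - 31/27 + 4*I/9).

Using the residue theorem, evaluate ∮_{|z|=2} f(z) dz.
By the residue theorem, ∮_C f(z) dz = 2πi · (sum of the residues of f at the poles inside |z| = 2).

The denominator factors as (z - 1/3)*(z + 2/3 + I)*(z + 2/3 - 3*I), so the singularities of f are simple poles at z = 1/3, z = -2/3 - I, z = -2/3 + 3*I.
  |1/3|² = 1/9 < 4 = 2², so this pole is inside the contour.
  |-2/3 - I|² = 13/9 < 4 = 2², so this pole is inside the contour.
  |-2/3 + 3*I|² = 85/9 > 4 = 2², so this pole is outside the contour.

With P(z) = z*sin(z) and Q(z) = z^3 + z^2 - 2*I*z^2 + 3*z - 2*I*z/3 - 31/27 + 4*I/9, each pole is simple, so Res(f, z₀) = P(z₀)/Q'(z₀) with Q'(z) = 3*z^2 + 2*z - 4*I*z + 3 - 2*I/3.
  Res(f, 1/3) = P(1/3)/Q'(1/3) = (sin(1/3)/3)/(4 - 2*I) = (1/15 + I/30)*sin(1/3)
  Res(f, -2/3 - I) = P(-2/3 - I)/Q'(-2/3 - I) = ((2/3 + I)*sin(2/3 + I))/(-4 + 4*I) = (1/24 - 5*I/24)*sin(2/3 + I)

Sum of residues inside C: (1/24 - 5*I/24)*sin(2/3 + I) + (1/15 + I/30)*sin(1/3)
∮_C f(z) dz = 2πi · ((1/24 - 5*I/24)*sin(2/3 + I) + (1/15 + I/30)*sin(1/3)) = pi*(-1/15 + 2*I/15)*sin(1/3) + pi*(5/12 + I/12)*sin(2/3 + I)

Final answer: pi*(-1/15 + 2*I/15)*sin(1/3) + pi*(5/12 + I/12)*sin(2/3 + I)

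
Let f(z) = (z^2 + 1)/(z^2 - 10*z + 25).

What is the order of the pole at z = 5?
2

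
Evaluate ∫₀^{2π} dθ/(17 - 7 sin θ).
sqrt(15)*pi/30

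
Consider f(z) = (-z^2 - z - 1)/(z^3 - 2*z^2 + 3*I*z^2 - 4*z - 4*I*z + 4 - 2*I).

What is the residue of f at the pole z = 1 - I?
Write f(z) = P(z)/Q(z) with P(z) = -z^2 - z - 1 and Q(z) = z^3 - 2*z^2 + 3*I*z^2 - 4*z - 4*I*z + 4 - 2*I.
The denominator factors as Q(z) = (z + 1 + I)*(z - 1 + I)*(z - 2 + I), so z = 1 - I is a simple zero of Q and P is analytic there; z = 1 - I is therefore a simple pole and
  Res(f, z₀) = P(z₀)/Q'(z₀).

Q'(z) = 3*z^2 - 4*z + 6*I*z - 4 - 4*I, so Q'(1 - I) = -2.
P(1 - I) = -2 + 3*I.

Res(f, 1 - I) = (-2 + 3*I)/(-2) = 1 - 3*I/2

Final answer: 1 - 3*I/2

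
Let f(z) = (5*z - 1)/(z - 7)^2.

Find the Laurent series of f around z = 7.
Put w = z - (7), i.e. z = w + 7. The denominator is w^2, so it suffices to rewrite the numerator in powers of w.

P(z) = 5*z - 1
P(w + 7) = 34 + 5*w

Dividing each term by w^2:
  f = 34/w^2 + 5/w

Substituting back w = z - 7:
  f(z) = 34/(z - 7)^2 + 5/(z - 7)

The series is finite because the numerator is a polynomial; the negative powers form the principal part, and the coefficient of 1/(z - 7) gives Res(f, 7) = 5.

Final answer: 34/(z - 7)^2 + 5/(z - 7)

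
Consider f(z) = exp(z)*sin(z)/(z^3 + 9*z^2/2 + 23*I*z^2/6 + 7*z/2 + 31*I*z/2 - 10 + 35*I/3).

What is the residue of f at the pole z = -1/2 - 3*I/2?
(-162/985 + 96*I/985)*exp(-1/2 - 3*I/2)*sin(1/2 + 3*I/2)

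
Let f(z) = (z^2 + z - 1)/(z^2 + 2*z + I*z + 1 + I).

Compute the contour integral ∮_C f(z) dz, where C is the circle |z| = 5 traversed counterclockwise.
pi*(2 - 2*I)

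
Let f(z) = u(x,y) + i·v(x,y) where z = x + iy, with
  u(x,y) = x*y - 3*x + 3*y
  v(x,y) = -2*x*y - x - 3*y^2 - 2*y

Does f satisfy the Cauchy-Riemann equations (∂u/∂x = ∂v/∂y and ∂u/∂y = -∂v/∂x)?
∂u/∂x = y - 3
∂v/∂y = -2*x - 6*y - 2
∂u/∂y = x + 3
∂v/∂x = -2*y - 1
∂u/∂x ≠ ∂v/∂y and ∂u/∂y ≠ -∂v/∂x; the Cauchy-Riemann equations are not satisfied, so f is not analytic.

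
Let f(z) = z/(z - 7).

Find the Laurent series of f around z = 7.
Put w = z - (7), i.e. z = w + 7. The denominator is w, so it suffices to rewrite the numerator in powers of w.

P(z) = z
P(w + 7) = 7 + w

Dividing each term by w:
  f = 7/w + 1

Substituting back w = z - 7:
  f(z) = 7/(z - 7) + 1

The series is finite because the numerator is a polynomial; the negative powers form the principal part, and the coefficient of 1/(z - 7) gives Res(f, 7) = 7.

Final answer: 7/(z - 7) + 1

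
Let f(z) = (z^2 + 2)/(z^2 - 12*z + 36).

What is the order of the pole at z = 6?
2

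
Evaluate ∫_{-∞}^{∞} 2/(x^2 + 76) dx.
Let f(z) = 2/(z^2 + 76). The denominator has no real zeros and deg Q - deg P = 2 ≥ 2, so the integral of f over the upper semicircle |z| = R tends to 0 as R → ∞. Closing the contour in the upper half-plane,
  ∫_{-∞}^{∞} f(x) dx = 2πi · Σ Res(f, z_k)  over the poles with Im z_k > 0.

Zeros of the denominator: z^2 + 76 = 0 gives z = ±2*sqrt(19)*I.
Upper half-plane: z = 2*sqrt(19)*I (simple).

Each pole is a simple zero of Q(z) = z^2 + 76, so Res(f, z₀) = P(z₀)/Q'(z₀) with P(z) = 2, Q'(z) = 2*z:
  Res(f, 2*sqrt(19)*I) = (2)/(4*sqrt(19)*I) = -sqrt(19)*I/38

∫_{-∞}^{∞} f(x) dx = 2πi · (-sqrt(19)*I/38) = sqrt(19)*pi/19

Final answer: sqrt(19)*pi/19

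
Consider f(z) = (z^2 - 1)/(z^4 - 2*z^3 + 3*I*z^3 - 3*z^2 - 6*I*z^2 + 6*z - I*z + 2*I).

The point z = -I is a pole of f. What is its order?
3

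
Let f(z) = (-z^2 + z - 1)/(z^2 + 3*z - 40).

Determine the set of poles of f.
The singularities of f are the zeros of the denominator. Factoring,
  z^2 + 3*z - 40 = (z - 5)*(z + 8)
so the candidates are z = 5, z = -8.

Check the numerator P(z) = -z^2 + z - 1 at each one:
  P(5) = -21 ≠ 0, so z = 5 is a (simple) pole.
  P(-8) = -73 ≠ 0, so z = -8 is a (simple) pole.

Poles of f: {-8, 5}

Final answer: {-8, 5}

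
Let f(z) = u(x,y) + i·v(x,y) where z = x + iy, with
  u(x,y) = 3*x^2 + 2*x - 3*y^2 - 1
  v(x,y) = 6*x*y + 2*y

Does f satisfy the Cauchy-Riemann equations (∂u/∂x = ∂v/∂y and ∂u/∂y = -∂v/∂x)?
∂u/∂x = 6*x + 2
∂v/∂y = 6*x + 2
∂u/∂y = -6*y
∂v/∂x = 6*y
∂u/∂x = ∂v/∂y and ∂u/∂y = -∂v/∂x hold identically; f is analytic.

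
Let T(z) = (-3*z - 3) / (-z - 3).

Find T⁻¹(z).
Set w = T(z) = (-3*z - 3) / (-z - 3) and solve for z:
  w*(-z - 3) = -3*z - 3
  -3*w + z*(3 - w) + 3 = 0
  z*(3 - w) = 3*w - 3
  z = (3 - 3*w)/(w - 3)
Renaming the variable, T⁻¹(z) = (-3*z + 3)/(z - 3).
(Check: ad - bc = 6 ≠ 0, so T is invertible.)

Final answer: (-3*z + 3)/(z - 3)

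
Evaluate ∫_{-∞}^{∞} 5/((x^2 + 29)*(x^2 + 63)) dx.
Let f(z) = 5/((z^2 + 29)*(z^2 + 63)). The denominator has no real zeros and deg Q - deg P = 4 ≥ 2, so the integral of f over the upper semicircle |z| = R tends to 0 as R → ∞. Closing the contour in the upper half-plane,
  ∫_{-∞}^{∞} f(x) dx = 2πi · Σ Res(f, z_k)  over the poles with Im z_k > 0.

Zeros of the denominator: z^2 + 29 = 0 gives z = ±sqrt(29)*I; z^2 + 63 = 0 gives z = ±3*sqrt(7)*I.
Upper half-plane: z = sqrt(29)*I, z = 3*sqrt(7)*I (simple).

Each pole is a simple zero of Q(z) = z^4 + 92*z^2 + 1827, so Res(f, z₀) = P(z₀)/Q'(z₀) with P(z) = 5, Q'(z) = 4*z^3 + 184*z:
  Res(f, sqrt(29)*I) = (5)/(68*sqrt(29)*I) = -5*sqrt(29)*I/1972
  Res(f, 3*sqrt(7)*I) = (5)/(-204*sqrt(7)*I) = 5*sqrt(7)*I/1428

Sum of residues: 5*I*(-21*sqrt(29) + 29*sqrt(7))/41412
∫_{-∞}^{∞} f(x) dx = 2πi · (5*I*(-21*sqrt(29) + 29*sqrt(7))/41412) = 5*pi*(-29*sqrt(7) + 21*sqrt(29))/20706

Final answer: 5*pi*(-29*sqrt(7) + 21*sqrt(29))/20706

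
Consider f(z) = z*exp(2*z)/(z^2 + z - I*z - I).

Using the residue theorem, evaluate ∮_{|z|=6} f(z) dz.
By the residue theorem, ∮_C f(z) dz = 2πi · (sum of the residues of f at the poles inside |z| = 6).

The denominator factors as (z - I)*(z + 1), so the singularities of f are simple poles at z = I, z = -1.
  |I|² = 1 < 36 = 6², so this pole is inside the contour.
  |-1|² = 1 < 36 = 6², so this pole is inside the contour.

With P(z) = z*exp(2*z) and Q(z) = z^2 + z - I*z - I, each pole is simple, so Res(f, z₀) = P(z₀)/Q'(z₀) with Q'(z) = 2*z + 1 - I.
  Res(f, I) = P(I)/Q'(I) = (I*exp(2*I))/(1 + I) = (1/2 + I/2)*exp(2*I)
  Res(f, -1) = P(-1)/Q'(-1) = (-exp(-2))/(-1 - I) = (1/2 - I/2)*exp(-2)

Sum of residues inside C: (1/2 - I/2)*exp(-2) + (1/2 + I/2)*exp(2*I)
∮_C f(z) dz = 2πi · ((1/2 - I/2)*exp(-2) + (1/2 + I/2)*exp(2*I)) = pi*(-1 + I)*exp(2*I) + pi*(1 + I)*exp(-2)

Final answer: pi*(-1 + I)*exp(2*I) + pi*(1 + I)*exp(-2)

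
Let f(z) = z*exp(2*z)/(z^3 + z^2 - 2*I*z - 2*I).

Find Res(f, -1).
(-1/5 - 2*I/5)*exp(-2)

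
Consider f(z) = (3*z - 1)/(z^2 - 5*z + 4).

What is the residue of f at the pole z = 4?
Write f(z) = P(z)/Q(z) with P(z) = 3*z - 1 and Q(z) = z^2 - 5*z + 4.
The denominator factors as Q(z) = (z - 1)*(z - 4), so z = 4 is a simple zero of Q and P is analytic there; z = 4 is therefore a simple pole and
  Res(f, z₀) = P(z₀)/Q'(z₀).

Q'(z) = 2*z - 5, so Q'(4) = 3.
P(4) = 11.

Res(f, 4) = (11)/(3) = 11/3

Final answer: 11/3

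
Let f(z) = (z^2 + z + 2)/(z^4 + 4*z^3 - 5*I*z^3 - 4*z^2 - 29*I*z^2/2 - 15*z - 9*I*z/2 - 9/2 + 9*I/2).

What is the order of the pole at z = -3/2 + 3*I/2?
Factor the denominator:
  z^4 + 4*z^3 - 5*I*z^3 - 4*z^2 - 29*I*z^2/2 - 15*z - 9*I*z/2 - 9/2 + 9*I/2 = (z + 3/2 - 3*I/2)^2*(z - I)*(z + 1 - I)

The numerator P(z) = z^2 + z + 2 has P(-3/2 + 3*I/2) = 1/2 - 3*I ≠ 0, so no factor of (z + 3/2 - 3*I/2) cancels.
Near z = -3/2 + 3*I/2 we can therefore write f(z) = g(z)/(z + 3/2 - 3*I/2)^2 with g analytic at -3/2 + 3*I/2 and g(-3/2 + 3*I/2) ≠ 0 (g is the numerator divided by the remaining denominator factors).

Hence z = -3/2 + 3*I/2 is a pole of order 2.

Final answer: 2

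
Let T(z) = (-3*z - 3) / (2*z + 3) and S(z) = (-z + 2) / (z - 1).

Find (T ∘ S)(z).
-3/(z + 1)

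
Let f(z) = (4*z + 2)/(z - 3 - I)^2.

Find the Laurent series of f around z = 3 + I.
(14 + 4*I)/(z - 3 - I)^2 + 4/(z - 3 - I)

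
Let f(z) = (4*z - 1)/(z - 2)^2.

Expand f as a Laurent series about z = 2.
Put w = z - (2), i.e. z = w + 2. The denominator is w^2, so it suffices to rewrite the numerator in powers of w.

P(z) = 4*z - 1
P(w + 2) = 7 + 4*w

Dividing each term by w^2:
  f = 7/w^2 + 4/w

Substituting back w = z - 2:
  f(z) = 7/(z - 2)^2 + 4/(z - 2)

The series is finite because the numerator is a polynomial; the negative powers form the principal part, and the coefficient of 1/(z - 2) gives Res(f, 2) = 4.

Final answer: 7/(z - 2)^2 + 4/(z - 2)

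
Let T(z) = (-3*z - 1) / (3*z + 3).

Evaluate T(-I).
Substitute z = -I:
  numerator:   -3*(-I) - 1 = -1 + 3*I
  denominator: 3*(-I) + 3 = 3 - 3*I
T(-I) = (-1 + 3*I)/(3 - 3*I); multiplying numerator and denominator by the conjugate 3 + 3*I gives (-12 + 6*I)/18 = -2/3 + I/3

Final answer: -2/3 + I/3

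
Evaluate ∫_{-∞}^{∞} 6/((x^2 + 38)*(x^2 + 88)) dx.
Let f(z) = 6/((z^2 + 38)*(z^2 + 88)). The denominator has no real zeros and deg Q - deg P = 4 ≥ 2, so the integral of f over the upper semicircle |z| = R tends to 0 as R → ∞. Closing the contour in the upper half-plane,
  ∫_{-∞}^{∞} f(x) dx = 2πi · Σ Res(f, z_k)  over the poles with Im z_k > 0.

Zeros of the denominator: z^2 + 88 = 0 gives z = ±2*sqrt(22)*I; z^2 + 38 = 0 gives z = ±sqrt(38)*I.
Upper half-plane: z = 2*sqrt(22)*I, z = sqrt(38)*I (simple).

Each pole is a simple zero of Q(z) = z^4 + 126*z^2 + 3344, so Res(f, z₀) = P(z₀)/Q'(z₀) with P(z) = 6, Q'(z) = 4*z^3 + 252*z:
  Res(f, 2*sqrt(22)*I) = (6)/(-200*sqrt(22)*I) = 3*sqrt(22)*I/2200
  Res(f, sqrt(38)*I) = (6)/(100*sqrt(38)*I) = -3*sqrt(38)*I/1900

Sum of residues: 3*I*(-22*sqrt(38) + 19*sqrt(22))/41800
∫_{-∞}^{∞} f(x) dx = 2πi · (3*I*(-22*sqrt(38) + 19*sqrt(22))/41800) = 3*pi*(-19*sqrt(22) + 22*sqrt(38))/20900

Final answer: 3*pi*(-19*sqrt(22) + 22*sqrt(38))/20900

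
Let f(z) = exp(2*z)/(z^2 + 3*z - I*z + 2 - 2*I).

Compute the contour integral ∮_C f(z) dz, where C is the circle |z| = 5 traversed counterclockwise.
pi*(-1 - I)*exp(-4) + pi*(1 + I)*exp(-2 + 2*I)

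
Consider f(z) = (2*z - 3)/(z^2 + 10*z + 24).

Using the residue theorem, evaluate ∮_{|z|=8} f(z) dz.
By the residue theorem, ∮_C f(z) dz = 2πi · (sum of the residues of f at the poles inside |z| = 8).

The denominator factors as (z + 6)*(z + 4), so the singularities of f are simple poles at z = -6, z = -4.
  |-6|² = 36 < 64 = 8², so this pole is inside the contour.
  |-4|² = 16 < 64 = 8², so this pole is inside the contour.

With P(z) = 2*z - 3 and Q(z) = z^2 + 10*z + 24, each pole is simple, so Res(f, z₀) = P(z₀)/Q'(z₀) with Q'(z) = 2*z + 10.
  Res(f, -6) = P(-6)/Q'(-6) = (-15)/(-2) = 15/2
  Res(f, -4) = P(-4)/Q'(-4) = (-11)/(2) = -11/2

Sum of residues inside C: 2
∮_C f(z) dz = 2πi · (2) = 4*I*pi

Final answer: 4*I*pi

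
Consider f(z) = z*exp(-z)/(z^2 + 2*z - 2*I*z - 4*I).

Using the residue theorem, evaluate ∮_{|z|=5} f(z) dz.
By the residue theorem, ∮_C f(z) dz = 2πi · (sum of the residues of f at the poles inside |z| = 5).

The denominator factors as (z - 2*I)*(z + 2), so the singularities of f are simple poles at z = 2*I, z = -2.
  |2*I|² = 4 < 25 = 5², so this pole is inside the contour.
  |-2|² = 4 < 25 = 5², so this pole is inside the contour.

With P(z) = z*exp(-z) and Q(z) = z^2 + 2*z - 2*I*z - 4*I, each pole is simple, so Res(f, z₀) = P(z₀)/Q'(z₀) with Q'(z) = 2*z + 2 - 2*I.
  Res(f, 2*I) = P(2*I)/Q'(2*I) = (2*I*exp(-2*I))/(2 + 2*I) = (1/2 + I/2)*exp(-2*I)
  Res(f, -2) = P(-2)/Q'(-2) = (-2*exp(2))/(-2 - 2*I) = (1/2 - I/2)*exp(2)

Sum of residues inside C: (1/2 - I/2)*exp(2) + (1/2 + I/2)*exp(-2*I)
∮_C f(z) dz = 2πi · ((1/2 - I/2)*exp(2) + (1/2 + I/2)*exp(-2*I)) = pi*(-1 + I)*exp(-2*I) + pi*(1 + I)*exp(2)

Final answer: pi*(-1 + I)*exp(-2*I) + pi*(1 + I)*exp(2)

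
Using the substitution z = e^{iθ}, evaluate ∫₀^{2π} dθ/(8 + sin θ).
Call the integral J. The integrand is 2π-periodic and we integrate over a full period, so shifting θ does not change the value (θ → θ + π/2 turns sin θ into cos θ). Hence
  J = ∫₀^{2π} dθ/(8 + cos θ).
Put z = e^{iθ}: then cos θ = (z + 1/z)/2, dθ = dz/(iz), and z runs once counterclockwise around |z| = 1:
  J = ∮_{|z|=1} 1/(8 + (z + 1/z)/2) · dz/(iz) = (2/i) ∮_{|z|=1} dz/(z^2 + 16*z + 1).
The roots of z^2 + 16*z + 1 are z = (-8 ± sqrt(8^2 - 1^2)), with sqrt(63) = 3*sqrt(7); their product is 1, so only z₊ = -8 + 3*sqrt(7) lies inside the unit circle (z₋ = -8 - 3*sqrt(7) lies outside).
z₊ is a simple zero of q(z) = z^2 + 16*z + 1, so Res(1/q, z₊) = 1/q'(z₊) with q'(z) = 2*z + 16; and q'(z₊) = (z₊ - z₋) = 6*sqrt(7).
Therefore J = (2/i) · 2πi · 1/(6*sqrt(7)) = 2*pi/(3*sqrt(7)) = 2*sqrt(7)*pi/21

Final answer: 2*sqrt(7)*pi/21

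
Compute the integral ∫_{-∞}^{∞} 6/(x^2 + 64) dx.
3*pi/4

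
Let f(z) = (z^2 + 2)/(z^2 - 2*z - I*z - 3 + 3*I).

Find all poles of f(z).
The singularities of f are the zeros of the denominator. Factoring,
  z^2 - 2*z - I*z - 3 + 3*I = (z + 1 - I)*(z - 3)
so the candidates are z = -1 + I, z = 3.

Check the numerator P(z) = z^2 + 2 at each one:
  P(-1 + I) = 2 - 2*I ≠ 0, so z = -1 + I is a (simple) pole.
  P(3) = 11 ≠ 0, so z = 3 is a (simple) pole.

Poles of f: {-1 + I, 3}

Final answer: {-1 + I, 3}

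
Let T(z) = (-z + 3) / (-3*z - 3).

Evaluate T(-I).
Substitute z = -I:
  numerator:   -(-I) + 3 = 3 + I
  denominator: -3*(-I) - 3 = -3 + 3*I
T(-I) = (3 + I)/(-3 + 3*I); multiplying numerator and denominator by the conjugate -3 - 3*I gives (-6 - 12*I)/18 = -1/3 - 2*I/3

Final answer: -1/3 - 2*I/3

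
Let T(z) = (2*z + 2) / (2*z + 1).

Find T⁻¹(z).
Set w = T(z) = (2*z + 2) / (2*z + 1) and solve for z:
  w*(2*z + 1) = 2*z + 2
  w + z*(2*w - 2) - 2 = 0
  z*(2*w - 2) = 2 - w
  z = (w - 2)/(2 - 2*w)
Renaming the variable, T⁻¹(z) = (z - 2)/(-2*z + 2) = (-z + 2)/(2*z - 2).
(Check: ad - bc = -2 ≠ 0, so T is invertible.)

Final answer: (-z + 2)/(2*z - 2)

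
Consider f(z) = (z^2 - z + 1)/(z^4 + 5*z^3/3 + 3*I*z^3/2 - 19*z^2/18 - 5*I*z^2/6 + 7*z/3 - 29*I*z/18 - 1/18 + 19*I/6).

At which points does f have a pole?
The singularities of f are the zeros of the denominator. Factoring,
  z^4 + 5*z^3/3 + 3*I*z^3/2 - 19*z^2/18 - 5*I*z^2/6 + 7*z/3 - 29*I*z/18 - 1/18 + 19*I/6 = (z + 1 + I)*(z - 2/3 + I/2)*(z + 2 + I)*(z - 2/3 - I)
so the candidates are z = -1 - I, z = 2/3 - I/2, z = -2 - I, z = 2/3 + I.

Check the numerator P(z) = z^2 - z + 1 at each one:
  P(-1 - I) = 2 + 3*I ≠ 0, so z = -1 - I is a (simple) pole.
  P(2/3 - I/2) = 19/36 - I/6 ≠ 0, so z = 2/3 - I/2 is a (simple) pole.
  P(-2 - I) = 6 + 5*I ≠ 0, so z = -2 - I is a (simple) pole.
  P(2/3 + I) = -2/9 + I/3 ≠ 0, so z = 2/3 + I is a (simple) pole.

Poles of f: {-2 - I, -1 - I, 2/3 - I/2, 2/3 + I}

Final answer: {-2 - I, -1 - I, 2/3 - I/2, 2/3 + I}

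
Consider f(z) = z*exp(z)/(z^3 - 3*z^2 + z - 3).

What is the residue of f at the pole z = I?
Write f(z) = P(z)/Q(z) with P(z) = z*exp(z) and Q(z) = z^3 - 3*z^2 + z - 3.
The denominator factors as Q(z) = (z + I)*(z - I)*(z - 3), so z = I is a simple zero of Q and P is analytic there; z = I is therefore a simple pole and
  Res(f, z₀) = P(z₀)/Q'(z₀).

Q'(z) = 3*z^2 - 6*z + 1, so Q'(I) = -2 - 6*I.
P(I) = I*exp(I).

Res(f, I) = (I*exp(I))/(-2 - 6*I) = (-3/20 - I/20)*exp(I)

Final answer: (-3/20 - I/20)*exp(I)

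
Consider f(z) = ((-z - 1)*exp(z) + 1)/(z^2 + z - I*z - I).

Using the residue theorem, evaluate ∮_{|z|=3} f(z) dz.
By the residue theorem, ∮_C f(z) dz = 2πi · (sum of the residues of f at the poles inside |z| = 3).

The denominator factors as (z + 1)*(z - I), so the singularities of f are simple poles at z = -1, z = I.
  |-1|² = 1 < 9 = 3², so this pole is inside the contour.
  |I|² = 1 < 9 = 3², so this pole is inside the contour.

With P(z) = (-z - 1)*exp(z) + 1 and Q(z) = z^2 + z - I*z - I, each pole is simple, so Res(f, z₀) = P(z₀)/Q'(z₀) with Q'(z) = 2*z + 1 - I.
  Res(f, -1) = P(-1)/Q'(-1) = (1)/(-1 - I) = -1/2 + I/2
  Res(f, I) = P(I)/Q'(I) = (1 + (-1 - I)*exp(I))/(1 + I) = 1/2 - exp(I) - I/2

Sum of residues inside C: -exp(I)
∮_C f(z) dz = 2πi · (-exp(I)) = -2*I*pi*exp(I)

Final answer: -2*I*pi*exp(I)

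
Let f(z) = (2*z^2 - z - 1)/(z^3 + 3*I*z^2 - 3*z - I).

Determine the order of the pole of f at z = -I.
Factor the denominator:
  z^3 + 3*I*z^2 - 3*z - I = (z + I)^3

The numerator P(z) = 2*z^2 - z - 1 has P(-I) = -3 + I ≠ 0, so no factor of (z + I) cancels.
Near z = -I we can therefore write f(z) = g(z)/(z + I)^3 with g analytic at -I and g(-I) ≠ 0 (g is just the numerator).

Hence z = -I is a pole of order 3.

Final answer: 3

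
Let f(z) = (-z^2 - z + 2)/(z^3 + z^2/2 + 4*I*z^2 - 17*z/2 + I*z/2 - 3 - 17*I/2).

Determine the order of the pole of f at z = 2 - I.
Factor the denominator:
  z^3 + z^2/2 + 4*I*z^2 - 17*z/2 + I*z/2 - 3 - 17*I/2 = (z - 2 + I)*(z + 3/2 + I)*(z + 1 + 2*I)

The numerator P(z) = -z^2 - z + 2 has P(2 - I) = -3 + 5*I ≠ 0, so no factor of (z - 2 + I) cancels.
Near z = 2 - I we can therefore write f(z) = g(z)/(z - 2 + I) with g analytic at 2 - I and g(2 - I) ≠ 0 (g is the numerator divided by the remaining denominator factors).

Hence z = 2 - I is a pole of order 1.

Final answer: 1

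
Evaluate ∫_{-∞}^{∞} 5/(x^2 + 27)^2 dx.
Let f(z) = 5/(z^2 + 27)^2. The denominator has no real zeros and deg Q - deg P = 4 ≥ 2, so the integral of f over the upper semicircle |z| = R tends to 0 as R → ∞. Closing the contour in the upper half-plane,
  ∫_{-∞}^{∞} f(x) dx = 2πi · Σ Res(f, z_k)  over the poles with Im z_k > 0.

Zeros of the denominator: z^2 + 27 = 0 gives z = ±3*sqrt(3)*I.
Upper half-plane: z = 3*sqrt(3)*I (a pole of order 2).

Write f(z) = g(z)/(z - 3*sqrt(3)*I)^2 with g(z) = 5/(z + 3*sqrt(3)*I)^2. For a double pole, Res(f, z₀) = g'(z₀):
  g'(z) = -10/(z + 3*sqrt(3)*I)^3
  Res(f, 3*sqrt(3)*I) = g'(3*sqrt(3)*I) = -5*sqrt(3)*I/972

∫_{-∞}^{∞} f(x) dx = 2πi · (-5*sqrt(3)*I/972) = 5*sqrt(3)*pi/486

Final answer: 5*sqrt(3)*pi/486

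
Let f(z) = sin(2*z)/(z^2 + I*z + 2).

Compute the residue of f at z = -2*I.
Write f(z) = P(z)/Q(z) with P(z) = sin(2*z) and Q(z) = z^2 + I*z + 2.
The denominator factors as Q(z) = (z + 2*I)*(z - I), so z = -2*I is a simple zero of Q and P is analytic there; z = -2*I is therefore a simple pole and
  Res(f, z₀) = P(z₀)/Q'(z₀).

Q'(z) = 2*z + I, so Q'(-2*I) = -3*I.
P(-2*I) = -I*sinh(4).

Res(f, -2*I) = (-I*sinh(4))/(-3*I) = sinh(4)/3

Final answer: sinh(4)/3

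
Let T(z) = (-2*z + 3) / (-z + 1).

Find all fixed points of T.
{3/2 - sqrt(3)*I/2, 3/2 + sqrt(3)*I/2}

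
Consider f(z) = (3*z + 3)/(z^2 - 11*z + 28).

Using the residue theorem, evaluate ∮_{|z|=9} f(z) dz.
By the residue theorem, ∮_C f(z) dz = 2πi · (sum of the residues of f at the poles inside |z| = 9).

The denominator factors as (z - 7)*(z - 4), so the singularities of f are simple poles at z = 7, z = 4.
  |7|² = 49 < 81 = 9², so this pole is inside the contour.
  |4|² = 16 < 81 = 9², so this pole is inside the contour.

With P(z) = 3*z + 3 and Q(z) = z^2 - 11*z + 28, each pole is simple, so Res(f, z₀) = P(z₀)/Q'(z₀) with Q'(z) = 2*z - 11.
  Res(f, 7) = P(7)/Q'(7) = (24)/(3) = 8
  Res(f, 4) = P(4)/Q'(4) = (15)/(-3) = -5

Sum of residues inside C: 3
∮_C f(z) dz = 2πi · (3) = 6*I*pi

Final answer: 6*I*pi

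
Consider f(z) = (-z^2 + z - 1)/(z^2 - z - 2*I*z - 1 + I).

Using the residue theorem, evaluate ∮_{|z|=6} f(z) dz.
By the residue theorem, ∮_C f(z) dz = 2πi · (sum of the residues of f at the poles inside |z| = 6).

The denominator factors as (z - I)*(z - 1 - I), so the singularities of f are simple poles at z = I, z = 1 + I.
  |I|² = 1 < 36 = 6², so this pole is inside the contour.
  |1 + I|² = 2 < 36 = 6², so this pole is inside the contour.

With P(z) = -z^2 + z - 1 and Q(z) = z^2 - z - 2*I*z - 1 + I, each pole is simple, so Res(f, z₀) = P(z₀)/Q'(z₀) with Q'(z) = 2*z - 1 - 2*I.
  Res(f, I) = P(I)/Q'(I) = (I)/(-1) = -I
  Res(f, 1 + I) = P(1 + I)/Q'(1 + I) = (-I)/(1) = -I

Sum of residues inside C: -2*I
∮_C f(z) dz = 2πi · (-2*I) = 4*pi

Final answer: 4*pi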